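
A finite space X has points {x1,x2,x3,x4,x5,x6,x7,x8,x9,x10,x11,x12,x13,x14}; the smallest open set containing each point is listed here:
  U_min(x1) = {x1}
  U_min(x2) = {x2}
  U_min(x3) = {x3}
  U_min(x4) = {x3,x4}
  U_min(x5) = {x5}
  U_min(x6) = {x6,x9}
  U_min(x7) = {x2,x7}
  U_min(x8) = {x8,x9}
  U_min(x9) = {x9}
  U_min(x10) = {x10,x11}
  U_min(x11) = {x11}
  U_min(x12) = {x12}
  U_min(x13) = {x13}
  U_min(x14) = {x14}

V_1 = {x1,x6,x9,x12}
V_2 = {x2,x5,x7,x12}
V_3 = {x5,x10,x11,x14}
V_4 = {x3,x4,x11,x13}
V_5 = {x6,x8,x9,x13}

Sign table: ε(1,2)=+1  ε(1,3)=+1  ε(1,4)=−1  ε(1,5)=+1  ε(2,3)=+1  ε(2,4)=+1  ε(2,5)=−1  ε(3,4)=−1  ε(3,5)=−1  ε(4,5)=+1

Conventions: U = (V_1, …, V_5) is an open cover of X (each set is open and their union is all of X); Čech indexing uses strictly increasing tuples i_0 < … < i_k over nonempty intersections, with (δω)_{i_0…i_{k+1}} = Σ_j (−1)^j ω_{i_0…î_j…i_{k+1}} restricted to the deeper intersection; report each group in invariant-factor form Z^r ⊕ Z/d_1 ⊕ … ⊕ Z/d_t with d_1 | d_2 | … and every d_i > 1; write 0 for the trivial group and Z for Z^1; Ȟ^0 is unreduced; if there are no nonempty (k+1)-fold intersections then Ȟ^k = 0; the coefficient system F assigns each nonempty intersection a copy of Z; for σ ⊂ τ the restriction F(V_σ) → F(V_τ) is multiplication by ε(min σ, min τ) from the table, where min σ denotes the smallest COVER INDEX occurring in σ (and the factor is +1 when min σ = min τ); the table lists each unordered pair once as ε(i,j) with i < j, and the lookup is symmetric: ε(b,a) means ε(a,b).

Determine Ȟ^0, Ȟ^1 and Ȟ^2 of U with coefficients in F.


Ȟ^0 = 0, Ȟ^1 = Z/2, Ȟ^2 = 0

nonempty overlaps:
  V12={x12} V15={x6,x9} V23={x5} V34={x11} V45={x13}
C dims 5,5; δ0: rk 5, SNF 1^4·2
degree 0: 5−5−0 = 0 → Ȟ^0 ≅ 0
degree 1: 5−0−5 = 0 plus torsion [2] → Ȟ^1 ≅ Z/2
degree 2: 0−0−0 = 0 → Ȟ^2 ≅ 0


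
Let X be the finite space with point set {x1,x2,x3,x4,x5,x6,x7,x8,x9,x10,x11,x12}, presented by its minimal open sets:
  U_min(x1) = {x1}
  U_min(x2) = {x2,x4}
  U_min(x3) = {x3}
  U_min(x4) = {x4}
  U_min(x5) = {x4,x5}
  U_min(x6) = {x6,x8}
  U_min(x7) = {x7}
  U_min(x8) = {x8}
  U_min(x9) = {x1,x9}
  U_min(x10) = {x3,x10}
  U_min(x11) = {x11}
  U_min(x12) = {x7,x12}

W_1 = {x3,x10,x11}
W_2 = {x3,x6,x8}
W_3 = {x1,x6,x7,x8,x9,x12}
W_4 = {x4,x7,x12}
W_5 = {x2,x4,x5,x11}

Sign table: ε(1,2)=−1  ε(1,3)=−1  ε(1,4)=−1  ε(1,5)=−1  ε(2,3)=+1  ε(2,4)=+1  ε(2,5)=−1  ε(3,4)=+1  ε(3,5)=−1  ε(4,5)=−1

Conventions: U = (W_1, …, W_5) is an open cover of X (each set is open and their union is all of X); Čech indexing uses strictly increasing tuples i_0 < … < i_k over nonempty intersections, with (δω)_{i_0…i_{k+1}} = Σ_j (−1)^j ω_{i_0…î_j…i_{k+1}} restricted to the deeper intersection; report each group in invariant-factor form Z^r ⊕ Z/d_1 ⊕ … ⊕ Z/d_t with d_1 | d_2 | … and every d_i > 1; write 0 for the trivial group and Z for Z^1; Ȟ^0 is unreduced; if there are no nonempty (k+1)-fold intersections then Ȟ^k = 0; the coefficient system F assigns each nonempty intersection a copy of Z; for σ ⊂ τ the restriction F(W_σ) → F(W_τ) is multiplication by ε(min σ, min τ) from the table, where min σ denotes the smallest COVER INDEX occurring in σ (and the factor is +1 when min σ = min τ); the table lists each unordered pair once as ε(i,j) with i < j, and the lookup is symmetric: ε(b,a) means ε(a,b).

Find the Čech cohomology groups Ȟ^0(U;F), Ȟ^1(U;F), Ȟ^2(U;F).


intersection data:
  W12={x3} W15={x11} W23={x6,x8} W34={x7,x12} W45={x4}
C dims 5,5; δ0: rk 5, SNF 1^4·2
Ȟ^0 = (5 − 5) − 0 = 0, so Ȟ^0 ≅ 0
Ȟ^1 = (5 − 0) − 5 = 0 plus torsion [2], so Ȟ^1 ≅ Z/2
Ȟ^2 = (0 − 0) − 0 = 0, so Ȟ^2 ≅ 0

Ȟ^0 = 0, Ȟ^1 = Z/2 and Ȟ^2 = 0


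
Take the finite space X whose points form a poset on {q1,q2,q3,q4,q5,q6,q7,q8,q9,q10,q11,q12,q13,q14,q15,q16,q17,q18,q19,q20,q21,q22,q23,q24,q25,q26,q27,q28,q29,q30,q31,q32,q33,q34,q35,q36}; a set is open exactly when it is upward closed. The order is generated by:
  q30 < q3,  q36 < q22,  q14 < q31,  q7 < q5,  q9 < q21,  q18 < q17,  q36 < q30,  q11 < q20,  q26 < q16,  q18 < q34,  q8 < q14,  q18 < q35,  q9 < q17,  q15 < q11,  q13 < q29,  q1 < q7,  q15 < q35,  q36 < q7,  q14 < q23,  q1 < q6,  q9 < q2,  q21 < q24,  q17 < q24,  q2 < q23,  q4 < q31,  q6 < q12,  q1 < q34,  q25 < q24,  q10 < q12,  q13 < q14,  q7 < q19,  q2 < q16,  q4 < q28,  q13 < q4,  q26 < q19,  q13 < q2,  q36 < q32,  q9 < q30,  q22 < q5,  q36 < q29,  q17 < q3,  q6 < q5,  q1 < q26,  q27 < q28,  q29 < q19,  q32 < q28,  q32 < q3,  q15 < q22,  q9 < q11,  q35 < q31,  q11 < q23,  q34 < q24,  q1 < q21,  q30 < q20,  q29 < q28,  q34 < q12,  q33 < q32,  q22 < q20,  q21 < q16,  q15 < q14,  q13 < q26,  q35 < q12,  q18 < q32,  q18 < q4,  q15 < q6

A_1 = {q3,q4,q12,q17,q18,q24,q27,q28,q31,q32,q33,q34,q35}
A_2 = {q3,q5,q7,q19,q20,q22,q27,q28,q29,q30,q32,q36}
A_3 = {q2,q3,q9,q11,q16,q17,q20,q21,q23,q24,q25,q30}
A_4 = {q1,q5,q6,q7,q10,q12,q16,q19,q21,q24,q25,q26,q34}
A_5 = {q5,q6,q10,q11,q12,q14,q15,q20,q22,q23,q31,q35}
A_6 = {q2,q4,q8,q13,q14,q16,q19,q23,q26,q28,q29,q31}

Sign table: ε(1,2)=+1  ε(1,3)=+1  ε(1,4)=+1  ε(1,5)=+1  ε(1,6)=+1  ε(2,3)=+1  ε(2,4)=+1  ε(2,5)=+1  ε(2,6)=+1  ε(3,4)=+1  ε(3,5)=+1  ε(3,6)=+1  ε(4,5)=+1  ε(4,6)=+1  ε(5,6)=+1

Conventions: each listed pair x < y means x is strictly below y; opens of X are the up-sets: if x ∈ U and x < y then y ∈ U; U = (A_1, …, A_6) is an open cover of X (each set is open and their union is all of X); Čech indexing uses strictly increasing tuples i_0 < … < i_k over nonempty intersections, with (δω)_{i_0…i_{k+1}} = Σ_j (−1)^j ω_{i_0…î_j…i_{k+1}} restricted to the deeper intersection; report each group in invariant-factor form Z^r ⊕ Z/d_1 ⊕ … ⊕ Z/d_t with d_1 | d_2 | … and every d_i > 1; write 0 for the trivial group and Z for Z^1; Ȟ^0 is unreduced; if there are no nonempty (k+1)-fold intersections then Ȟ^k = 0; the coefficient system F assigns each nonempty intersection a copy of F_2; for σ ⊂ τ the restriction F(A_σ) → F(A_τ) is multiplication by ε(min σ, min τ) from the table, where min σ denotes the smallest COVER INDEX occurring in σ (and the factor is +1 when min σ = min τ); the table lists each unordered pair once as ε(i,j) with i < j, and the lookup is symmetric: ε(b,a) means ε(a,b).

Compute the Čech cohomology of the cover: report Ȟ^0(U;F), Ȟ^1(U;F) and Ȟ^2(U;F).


nonempty intersections:
  A12={q3,q27,q28,q32} A13={q3,q17,q24} A14={q12,q24,q34} A15={q12,q31,q35} A16={q4,q28,q31} A23={q3,q20,q30} A24={q5,q7,q19} A25={q5,q20,q22} A26={q19,q28,q29} A34={q16,q21,q24,q25} A35={q11,q20,q23} A36={q2,q16,q23} A45={q5,q6,q10,q12} A46={q16,q19,q26} A56={q14,q23,q31}
  A123={q3} A126={q28} A134={q24} A145={q12} A156={q31} A235={q20} A245={q5} A246={q19} A346={q16} A356={q23}
C dims 6,15,10; δ0: rk_F2 5; δ1: rk_F2 9
Ȟ^0: (6−5)−0=1 ⇒ Z/2
Ȟ^1: (15−9)−5=1 ⇒ Z/2
Ȟ^2: (10−0)−9=1 ⇒ Z/2

Ȟ^0(U;F) ≅ Z/2; Ȟ^1(U;F) ≅ Z/2; Ȟ^2(U;F) ≅ Z/2


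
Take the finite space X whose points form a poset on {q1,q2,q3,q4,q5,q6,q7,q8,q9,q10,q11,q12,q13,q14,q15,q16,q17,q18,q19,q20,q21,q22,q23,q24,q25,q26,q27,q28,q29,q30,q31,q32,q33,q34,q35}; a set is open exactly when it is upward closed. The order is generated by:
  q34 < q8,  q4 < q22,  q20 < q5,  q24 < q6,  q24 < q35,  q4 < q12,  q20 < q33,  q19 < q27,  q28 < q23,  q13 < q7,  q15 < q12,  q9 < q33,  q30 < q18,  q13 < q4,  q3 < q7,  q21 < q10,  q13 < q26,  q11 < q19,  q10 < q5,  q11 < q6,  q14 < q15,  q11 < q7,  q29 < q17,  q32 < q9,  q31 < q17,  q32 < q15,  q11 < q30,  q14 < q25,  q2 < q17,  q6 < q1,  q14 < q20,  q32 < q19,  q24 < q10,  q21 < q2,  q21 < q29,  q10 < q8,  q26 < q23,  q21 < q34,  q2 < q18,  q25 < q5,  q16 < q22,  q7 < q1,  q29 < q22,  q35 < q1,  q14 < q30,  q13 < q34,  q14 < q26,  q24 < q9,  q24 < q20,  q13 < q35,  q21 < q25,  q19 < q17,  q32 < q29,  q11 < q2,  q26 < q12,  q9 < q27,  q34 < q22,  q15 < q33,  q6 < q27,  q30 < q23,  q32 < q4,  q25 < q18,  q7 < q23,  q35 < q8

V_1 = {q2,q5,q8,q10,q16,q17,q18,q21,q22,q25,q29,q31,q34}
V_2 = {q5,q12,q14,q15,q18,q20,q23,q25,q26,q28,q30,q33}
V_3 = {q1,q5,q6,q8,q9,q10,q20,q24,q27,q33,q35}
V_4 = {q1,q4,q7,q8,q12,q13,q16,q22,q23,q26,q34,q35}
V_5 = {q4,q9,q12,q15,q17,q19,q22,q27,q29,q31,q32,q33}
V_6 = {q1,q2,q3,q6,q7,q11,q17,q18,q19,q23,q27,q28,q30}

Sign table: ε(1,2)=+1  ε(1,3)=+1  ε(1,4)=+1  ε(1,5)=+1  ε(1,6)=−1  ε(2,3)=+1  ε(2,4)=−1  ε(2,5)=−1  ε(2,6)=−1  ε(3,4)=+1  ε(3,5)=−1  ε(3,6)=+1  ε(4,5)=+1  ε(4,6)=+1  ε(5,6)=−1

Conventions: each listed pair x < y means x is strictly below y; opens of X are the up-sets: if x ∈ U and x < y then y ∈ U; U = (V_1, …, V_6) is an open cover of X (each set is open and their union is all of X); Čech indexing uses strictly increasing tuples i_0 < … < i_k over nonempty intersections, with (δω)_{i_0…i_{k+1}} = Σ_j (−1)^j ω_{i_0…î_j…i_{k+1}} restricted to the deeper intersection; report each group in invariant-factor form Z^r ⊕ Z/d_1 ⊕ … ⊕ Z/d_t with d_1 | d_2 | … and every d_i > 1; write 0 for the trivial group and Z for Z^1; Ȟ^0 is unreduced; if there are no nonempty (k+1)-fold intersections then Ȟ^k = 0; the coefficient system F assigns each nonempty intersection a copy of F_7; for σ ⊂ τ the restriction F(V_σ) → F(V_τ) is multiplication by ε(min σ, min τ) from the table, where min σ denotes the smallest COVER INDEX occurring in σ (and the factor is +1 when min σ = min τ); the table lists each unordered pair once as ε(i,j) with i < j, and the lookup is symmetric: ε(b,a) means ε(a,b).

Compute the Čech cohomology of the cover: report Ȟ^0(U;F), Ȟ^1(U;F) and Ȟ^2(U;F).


Ȟ^0(U;F) ≅ 0,  Ȟ^1(U;F) ≅ 0,  Ȟ^2(U;F) ≅ Z/7

cover nerve:
  V12={q5,q18,q25} V13={q5,q8,q10} V14={q8,q16,q22,q34} V15={q17,q22,q29,q31} V16={q2,q17,q18} V23={q5,q20,q33} V24={q12,q23,q26} V25={q12,q15,q33} V26={q18,q23,q28,q30} V34={q1,q8,q35} V35={q9,q27,q33} V36={q1,q6,q27} V45={q4,q12,q22} V46={q1,q7,q23} V56={q17,q19,q27}
  V123={q5} V126={q18} V134={q8} V145={q22} V156={q17} V235={q33} V245={q12} V246={q23} V346={q1} V356={q27}
C dims 6,15,10; δ0: rk_F7 6; δ1: rk_F7 9
Ȟ^0: (6−6)−0=0 ⇒ 0
Ȟ^1: (15−9)−6=0 ⇒ 0
Ȟ^2: (10−0)−9=1 ⇒ Z/7


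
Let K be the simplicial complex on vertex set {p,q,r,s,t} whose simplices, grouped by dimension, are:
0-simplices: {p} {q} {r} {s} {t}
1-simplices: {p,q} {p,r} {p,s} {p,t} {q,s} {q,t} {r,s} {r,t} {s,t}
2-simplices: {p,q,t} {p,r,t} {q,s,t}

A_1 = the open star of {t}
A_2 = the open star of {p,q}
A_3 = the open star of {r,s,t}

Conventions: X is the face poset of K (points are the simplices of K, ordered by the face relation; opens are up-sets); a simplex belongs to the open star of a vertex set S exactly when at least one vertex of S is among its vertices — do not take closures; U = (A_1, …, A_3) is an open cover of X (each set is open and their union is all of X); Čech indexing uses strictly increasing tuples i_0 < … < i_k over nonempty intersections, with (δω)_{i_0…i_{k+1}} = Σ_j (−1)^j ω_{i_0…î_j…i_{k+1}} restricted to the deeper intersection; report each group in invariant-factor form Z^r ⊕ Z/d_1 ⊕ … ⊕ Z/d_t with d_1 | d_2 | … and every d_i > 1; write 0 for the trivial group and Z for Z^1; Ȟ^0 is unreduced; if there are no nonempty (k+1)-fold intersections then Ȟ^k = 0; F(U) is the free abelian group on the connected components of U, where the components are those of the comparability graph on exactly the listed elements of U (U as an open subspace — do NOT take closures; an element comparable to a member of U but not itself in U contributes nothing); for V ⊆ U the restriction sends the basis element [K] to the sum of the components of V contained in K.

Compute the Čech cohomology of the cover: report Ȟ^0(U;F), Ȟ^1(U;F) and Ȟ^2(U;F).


Ȟ^0 = Z; Ȟ^1 = Z; Ȟ^2 = 0

nonempty intersections:
  A1={{t},{p,t},{q,t},{r,t},{s,t},{p,q,t},{p,r,t},{q,s,t}} A2={{p},{q},{p,q},{p,r},{p,s},{p,t},{q,s},{q,t},{p,q,t},{p,r,t},{q,s,t}} A3={{r},{s},{t},{p,r},{p,s},{p,t},{q,s},{q,t},{r,s},{r,t},{s,t},{p,q,t},{p,r,t},{q,s,t}}
  A12={{p,t},{q,t},{p,q,t},{p,r,t},{q,s,t}} A13={{t},{p,t},{q,t},{r,t},{s,t},{p,q,t},{p,r,t},{q,s,t}} A23={{p,r},{p,s},{p,t},{q,s},{q,t},{p,q,t},{p,r,t},{q,s,t}}
  A123={{p,t},{q,t},{p,q,t},{p,r,t},{q,s,t}}
components per intersection:
  A1: {{t},{p,t},{q,t},{r,t},{s,t},{p,q,t},{p,r,t},{q,s,t}}
  A2: {{p},{q},{p,q},{p,r},{p,s},{p,t},{q,s},{q,t},{p,q,t},{p,r,t},{q,s,t}}
  A3: {{r},{s},{t},{p,r},{p,s},{p,t},{q,s},{q,t},{r,s},{r,t},{s,t},{p,q,t},{p,r,t},{q,s,t}}
  A12: {{p,t},{q,t},{p,q,t},{p,r,t},{q,s,t}}
  A13: {{t},{p,t},{q,t},{r,t},{s,t},{p,q,t},{p,r,t},{q,s,t}}
  A23: {{p,r},{p,t},{q,s},{q,t},{p,q,t},{p,r,t},{q,s,t}} {{p,s}}
  A123: {{p,t},{q,t},{p,q,t},{p,r,t},{q,s,t}}
C dims 3,4,1; δ0: rk 2, SNF 1^2; δ1: rk 1, SNF 1^1
Ȟ^0: (3−2)−0=1 ⇒ Z
Ȟ^1: (4−1)−2=1 ⇒ Z
Ȟ^2: (1−0)−1=0 ⇒ 0


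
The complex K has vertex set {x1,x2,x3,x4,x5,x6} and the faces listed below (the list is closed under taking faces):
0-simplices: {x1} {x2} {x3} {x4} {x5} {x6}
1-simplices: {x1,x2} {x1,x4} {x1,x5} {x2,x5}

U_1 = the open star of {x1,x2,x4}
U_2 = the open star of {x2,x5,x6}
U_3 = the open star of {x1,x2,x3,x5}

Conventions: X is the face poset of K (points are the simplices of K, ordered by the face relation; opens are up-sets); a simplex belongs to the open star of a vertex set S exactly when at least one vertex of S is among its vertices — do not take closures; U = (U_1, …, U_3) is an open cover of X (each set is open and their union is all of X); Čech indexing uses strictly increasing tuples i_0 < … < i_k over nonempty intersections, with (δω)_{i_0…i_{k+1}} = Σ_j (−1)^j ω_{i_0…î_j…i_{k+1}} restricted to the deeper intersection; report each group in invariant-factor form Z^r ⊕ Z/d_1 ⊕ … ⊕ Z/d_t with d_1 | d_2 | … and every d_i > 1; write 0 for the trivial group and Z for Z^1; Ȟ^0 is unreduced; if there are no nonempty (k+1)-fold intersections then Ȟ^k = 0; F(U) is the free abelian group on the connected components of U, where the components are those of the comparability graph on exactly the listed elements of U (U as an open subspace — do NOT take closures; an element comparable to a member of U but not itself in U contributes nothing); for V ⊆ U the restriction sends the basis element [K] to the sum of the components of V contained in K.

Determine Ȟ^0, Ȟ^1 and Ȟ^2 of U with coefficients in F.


intersection data:
  U1={{x1},{x2},{x4},{x1,x2},{x1,x4},{x1,x5},{x2,x5}} U2={{x2},{x5},{x6},{x1,x2},{x1,x5},{x2,x5}} U3={{x1},{x2},{x3},{x5},{x1,x2},{x1,x4},{x1,x5},{x2,x5}}
  U12={{x2},{x1,x2},{x1,x5},{x2,x5}} U13={{x1},{x2},{x1,x2},{x1,x4},{x1,x5},{x2,x5}} U23={{x2},{x5},{x1,x2},{x1,x5},{x2,x5}}
  U123={{x2},{x1,x2},{x1,x5},{x2,x5}}
components per intersection:
  U1: {{x1},{x2},{x4},{x1,x2},{x1,x4},{x1,x5},{x2,x5}}
  U2: {{x2},{x5},{x1,x2},{x1,x5},{x2,x5}} {{x6}}
  U3: {{x1},{x2},{x5},{x1,x2},{x1,x4},{x1,x5},{x2,x5}} {{x3}}
  U12: {{x2},{x1,x2},{x2,x5}} {{x1,x5}}
  U13: {{x1},{x2},{x1,x2},{x1,x4},{x1,x5},{x2,x5}}
  U23: {{x2},{x5},{x1,x2},{x1,x5},{x2,x5}}
  U123: {{x2},{x1,x2},{x2,x5}} {{x1,x5}}
C dims 5,4,2; δ0: rk 2, SNF 1^2; δ1: rk 2, SNF 1^2
Ȟ^0 = (5 − 2) − 0 = 3, so Ȟ^0 ≅ Z^3
Ȟ^1 = (4 − 2) − 2 = 0, so Ȟ^1 ≅ 0
Ȟ^2 = (2 − 0) − 2 = 0, so Ȟ^2 ≅ 0

Ȟ^0 ≅ Z^3; Ȟ^1 ≅ 0; Ȟ^2 ≅ 0


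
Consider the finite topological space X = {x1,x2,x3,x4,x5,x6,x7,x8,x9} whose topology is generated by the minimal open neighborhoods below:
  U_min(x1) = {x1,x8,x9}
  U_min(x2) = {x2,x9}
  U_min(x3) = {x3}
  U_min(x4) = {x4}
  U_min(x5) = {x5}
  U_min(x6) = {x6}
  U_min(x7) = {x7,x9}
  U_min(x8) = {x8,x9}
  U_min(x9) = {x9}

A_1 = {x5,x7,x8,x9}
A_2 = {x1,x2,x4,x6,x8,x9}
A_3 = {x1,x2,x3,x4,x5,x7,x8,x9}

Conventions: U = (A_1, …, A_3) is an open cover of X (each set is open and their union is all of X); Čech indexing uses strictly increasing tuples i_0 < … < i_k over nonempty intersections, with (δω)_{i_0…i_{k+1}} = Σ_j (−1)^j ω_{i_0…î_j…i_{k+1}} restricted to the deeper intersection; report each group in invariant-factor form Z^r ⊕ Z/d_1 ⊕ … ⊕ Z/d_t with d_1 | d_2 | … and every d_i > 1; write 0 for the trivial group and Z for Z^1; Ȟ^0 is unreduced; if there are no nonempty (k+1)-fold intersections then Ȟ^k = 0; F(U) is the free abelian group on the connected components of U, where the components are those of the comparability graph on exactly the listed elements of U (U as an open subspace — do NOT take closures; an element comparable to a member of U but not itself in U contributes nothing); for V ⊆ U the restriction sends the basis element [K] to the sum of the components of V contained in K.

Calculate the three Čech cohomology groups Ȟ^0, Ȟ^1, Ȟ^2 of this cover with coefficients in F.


Ȟ^0 = Z^5,  Ȟ^1 = 0,  Ȟ^2 = 0

nerve simplices:
  A12={x8,x9} A13={x5,x7,x8,x9} A23={x1,x2,x4,x8,x9}
  A123={x8,x9}
components per intersection:
  A1: {x5} {x7,x8,x9}
  A2: {x1,x2,x8,x9} {x4} {x6}
  A3: {x1,x2,x7,x8,x9} {x3} {x4} {x5}
  A12: {x8,x9}
  A13: {x5} {x7,x8,x9}
  A23: {x1,x2,x8,x9} {x4}
  A123: {x8,x9}
C dims 9,5,1; δ0: rk 4, SNF 1^4; δ1: rk 1, SNF 1^1
degree 0: 9−4−0 = 5 → Ȟ^0 ≅ Z^5
degree 1: 5−1−4 = 0 → Ȟ^1 ≅ 0
degree 2: 1−0−1 = 0 → Ȟ^2 ≅ 0


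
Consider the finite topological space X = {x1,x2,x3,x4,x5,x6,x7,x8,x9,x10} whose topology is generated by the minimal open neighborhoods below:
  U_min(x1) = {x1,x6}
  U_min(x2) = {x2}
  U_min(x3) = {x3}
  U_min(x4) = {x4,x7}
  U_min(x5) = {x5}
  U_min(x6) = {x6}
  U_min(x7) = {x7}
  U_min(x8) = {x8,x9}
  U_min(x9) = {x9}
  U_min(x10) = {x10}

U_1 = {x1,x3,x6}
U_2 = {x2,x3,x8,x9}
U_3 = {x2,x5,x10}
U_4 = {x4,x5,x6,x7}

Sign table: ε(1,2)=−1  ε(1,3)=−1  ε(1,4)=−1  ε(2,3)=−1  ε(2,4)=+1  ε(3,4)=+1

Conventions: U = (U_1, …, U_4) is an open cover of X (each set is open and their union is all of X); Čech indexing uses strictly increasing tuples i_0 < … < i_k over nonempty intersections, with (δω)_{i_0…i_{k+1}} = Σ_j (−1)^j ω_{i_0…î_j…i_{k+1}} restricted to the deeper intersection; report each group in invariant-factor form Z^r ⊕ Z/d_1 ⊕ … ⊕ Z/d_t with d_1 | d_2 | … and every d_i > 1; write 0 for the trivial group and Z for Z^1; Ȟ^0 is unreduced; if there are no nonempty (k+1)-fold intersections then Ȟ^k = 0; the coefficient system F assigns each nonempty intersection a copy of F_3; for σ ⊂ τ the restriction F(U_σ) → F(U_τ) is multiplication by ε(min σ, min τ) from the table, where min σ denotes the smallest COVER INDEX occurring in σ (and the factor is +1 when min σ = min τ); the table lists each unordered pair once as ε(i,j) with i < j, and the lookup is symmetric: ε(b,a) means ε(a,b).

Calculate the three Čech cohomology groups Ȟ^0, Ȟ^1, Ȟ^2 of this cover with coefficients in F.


Ȟ^0 = 0, Ȟ^1 = 0, Ȟ^2 = 0

nonempty overlaps:
  U12={x3} U14={x6} U23={x2} U34={x5}
C dims 4,4; δ0: rk_F3 4
degree 0: 4−4−0 = 0 → Ȟ^0 ≅ 0
degree 1: 4−0−4 = 0 → Ȟ^1 ≅ 0
degree 2: 0−0−0 = 0 → Ȟ^2 ≅ 0


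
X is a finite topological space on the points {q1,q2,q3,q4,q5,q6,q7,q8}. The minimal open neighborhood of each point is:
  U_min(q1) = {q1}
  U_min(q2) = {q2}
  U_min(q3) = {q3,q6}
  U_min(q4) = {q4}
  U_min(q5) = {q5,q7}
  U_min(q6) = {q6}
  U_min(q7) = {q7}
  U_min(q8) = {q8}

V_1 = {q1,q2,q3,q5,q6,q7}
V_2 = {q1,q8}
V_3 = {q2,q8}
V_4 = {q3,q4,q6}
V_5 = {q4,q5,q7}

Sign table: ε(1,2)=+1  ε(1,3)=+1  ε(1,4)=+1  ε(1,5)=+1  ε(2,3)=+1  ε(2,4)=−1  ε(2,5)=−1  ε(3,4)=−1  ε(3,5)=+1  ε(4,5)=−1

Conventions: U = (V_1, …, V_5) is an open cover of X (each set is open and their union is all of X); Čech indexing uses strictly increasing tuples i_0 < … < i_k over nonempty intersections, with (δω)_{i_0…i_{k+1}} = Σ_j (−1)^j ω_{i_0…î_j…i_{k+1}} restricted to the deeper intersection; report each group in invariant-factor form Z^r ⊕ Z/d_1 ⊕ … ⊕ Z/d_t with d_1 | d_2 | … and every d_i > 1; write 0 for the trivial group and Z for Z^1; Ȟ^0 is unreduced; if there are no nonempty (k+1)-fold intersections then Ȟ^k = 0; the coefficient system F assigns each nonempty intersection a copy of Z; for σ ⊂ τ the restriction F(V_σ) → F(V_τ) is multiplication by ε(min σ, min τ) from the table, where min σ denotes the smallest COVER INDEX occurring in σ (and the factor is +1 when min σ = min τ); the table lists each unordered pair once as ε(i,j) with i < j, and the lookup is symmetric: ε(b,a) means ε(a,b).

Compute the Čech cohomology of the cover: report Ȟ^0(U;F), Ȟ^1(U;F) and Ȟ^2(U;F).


nerve simplices:
  V12={q1} V13={q2} V14={q3,q6} V15={q5,q7} V23={q8} V45={q4}
C dims 5,6; δ0: rk 5, SNF 1^4·2
degree 0: 5−5−0 = 0 → Ȟ^0 ≅ 0
degree 1: 6−0−5 = 1 plus torsion [2] → Ȟ^1 ≅ Z ⊕ Z/2
degree 2: 0−0−0 = 0 → Ȟ^2 ≅ 0

Ȟ^0 ≅ 0,  Ȟ^1 ≅ Z ⊕ Z/2,  Ȟ^2 ≅ 0


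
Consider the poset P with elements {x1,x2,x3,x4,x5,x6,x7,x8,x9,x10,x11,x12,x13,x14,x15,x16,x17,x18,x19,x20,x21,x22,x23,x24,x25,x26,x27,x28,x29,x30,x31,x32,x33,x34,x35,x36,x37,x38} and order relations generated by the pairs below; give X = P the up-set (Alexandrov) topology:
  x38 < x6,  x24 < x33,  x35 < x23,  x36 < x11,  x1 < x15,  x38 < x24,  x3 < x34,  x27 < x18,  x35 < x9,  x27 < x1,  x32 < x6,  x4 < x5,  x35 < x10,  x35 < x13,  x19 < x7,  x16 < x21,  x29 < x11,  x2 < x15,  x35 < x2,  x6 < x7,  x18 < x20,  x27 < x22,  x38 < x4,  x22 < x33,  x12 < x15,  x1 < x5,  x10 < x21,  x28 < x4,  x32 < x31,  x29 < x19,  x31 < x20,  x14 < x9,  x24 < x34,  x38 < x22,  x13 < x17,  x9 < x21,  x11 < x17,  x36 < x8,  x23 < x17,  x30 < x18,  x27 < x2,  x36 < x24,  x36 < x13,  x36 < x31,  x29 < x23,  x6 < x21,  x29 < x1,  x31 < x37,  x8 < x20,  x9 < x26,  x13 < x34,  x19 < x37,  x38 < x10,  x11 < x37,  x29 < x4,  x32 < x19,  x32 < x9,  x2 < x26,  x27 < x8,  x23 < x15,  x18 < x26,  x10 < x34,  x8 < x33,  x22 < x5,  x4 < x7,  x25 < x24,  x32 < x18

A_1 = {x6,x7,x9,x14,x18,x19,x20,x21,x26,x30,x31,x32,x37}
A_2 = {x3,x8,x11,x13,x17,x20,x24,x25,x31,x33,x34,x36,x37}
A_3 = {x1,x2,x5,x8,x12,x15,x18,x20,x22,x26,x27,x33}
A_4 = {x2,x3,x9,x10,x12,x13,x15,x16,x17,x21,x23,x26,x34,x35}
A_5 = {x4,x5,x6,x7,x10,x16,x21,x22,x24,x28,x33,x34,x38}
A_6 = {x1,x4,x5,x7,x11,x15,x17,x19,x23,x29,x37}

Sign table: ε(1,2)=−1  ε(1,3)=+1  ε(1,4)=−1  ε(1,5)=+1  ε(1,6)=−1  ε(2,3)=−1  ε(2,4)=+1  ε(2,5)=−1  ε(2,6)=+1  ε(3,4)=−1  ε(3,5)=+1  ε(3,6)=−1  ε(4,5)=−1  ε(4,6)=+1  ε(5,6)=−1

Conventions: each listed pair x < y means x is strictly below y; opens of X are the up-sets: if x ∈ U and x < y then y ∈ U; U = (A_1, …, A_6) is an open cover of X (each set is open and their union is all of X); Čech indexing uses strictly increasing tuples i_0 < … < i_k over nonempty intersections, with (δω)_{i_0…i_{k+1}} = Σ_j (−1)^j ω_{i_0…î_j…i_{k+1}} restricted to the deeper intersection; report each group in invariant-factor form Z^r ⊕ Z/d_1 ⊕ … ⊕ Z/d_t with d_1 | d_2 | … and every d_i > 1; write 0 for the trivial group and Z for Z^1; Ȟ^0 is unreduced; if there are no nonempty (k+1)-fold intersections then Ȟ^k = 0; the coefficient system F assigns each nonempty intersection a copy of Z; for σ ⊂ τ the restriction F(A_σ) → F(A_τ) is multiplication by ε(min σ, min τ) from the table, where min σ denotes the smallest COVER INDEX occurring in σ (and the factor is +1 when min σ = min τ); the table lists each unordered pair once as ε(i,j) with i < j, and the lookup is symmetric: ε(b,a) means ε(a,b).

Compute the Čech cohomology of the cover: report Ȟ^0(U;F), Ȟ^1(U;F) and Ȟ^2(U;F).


nonempty intersections:
  A12={x20,x31,x37} A13={x18,x20,x26} A14={x9,x21,x26} A15={x6,x7,x21} A16={x7,x19,x37} A23={x8,x20,x33} A24={x3,x13,x17,x34} A25={x24,x33,x34} A26={x11,x17,x37} A34={x2,x12,x15,x26} A35={x5,x22,x33} A36={x1,x5,x15} A45={x10,x16,x21,x34} A46={x15,x17,x23} A56={x4,x5,x7}
  A123={x20} A126={x37} A134={x26} A145={x21} A156={x7} A235={x33} A245={x34} A246={x17} A346={x15} A356={x5}
C dims 6,15,10; δ0: rk 5, SNF 1^5; δ1: rk 10, SNF 1^9·2
Ȟ^0: (6−5)−0=1 ⇒ Z
Ȟ^1: (15−10)−5=0 ⇒ 0
Ȟ^2: (10−0)−10=0 plus torsion [2] ⇒ Z/2

Ȟ^0 ≅ Z; Ȟ^1 ≅ 0; Ȟ^2 ≅ Z/2


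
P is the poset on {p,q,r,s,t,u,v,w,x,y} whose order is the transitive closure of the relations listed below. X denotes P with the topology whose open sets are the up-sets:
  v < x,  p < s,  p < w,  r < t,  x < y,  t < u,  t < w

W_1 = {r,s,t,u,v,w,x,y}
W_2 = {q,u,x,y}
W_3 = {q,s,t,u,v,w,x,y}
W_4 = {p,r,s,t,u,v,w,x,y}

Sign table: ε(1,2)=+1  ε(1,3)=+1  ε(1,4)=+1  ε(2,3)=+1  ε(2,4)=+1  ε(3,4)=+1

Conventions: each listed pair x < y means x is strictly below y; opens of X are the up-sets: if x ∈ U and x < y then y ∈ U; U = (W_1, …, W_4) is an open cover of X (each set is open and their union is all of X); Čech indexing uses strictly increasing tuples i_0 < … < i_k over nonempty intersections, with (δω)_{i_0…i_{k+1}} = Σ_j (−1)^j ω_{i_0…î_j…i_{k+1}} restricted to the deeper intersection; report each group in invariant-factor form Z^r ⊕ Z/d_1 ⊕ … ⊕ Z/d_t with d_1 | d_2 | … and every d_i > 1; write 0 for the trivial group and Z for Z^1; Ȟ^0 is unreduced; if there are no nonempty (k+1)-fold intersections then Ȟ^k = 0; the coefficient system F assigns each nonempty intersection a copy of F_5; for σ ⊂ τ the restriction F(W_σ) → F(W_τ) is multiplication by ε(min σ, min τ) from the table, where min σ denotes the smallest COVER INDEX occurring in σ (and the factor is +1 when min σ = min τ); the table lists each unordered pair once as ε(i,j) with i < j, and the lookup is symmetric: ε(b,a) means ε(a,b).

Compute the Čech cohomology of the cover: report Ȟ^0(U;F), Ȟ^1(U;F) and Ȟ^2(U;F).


Ȟ^0 = Z/5, Ȟ^1 = 0 and Ȟ^2 = 0

intersection data:
  W12={u,x,y} W13={s,t,u,v,w,x,y} W14={r,s,t,u,v,w,x,y} W23={q,u,x,y} W24={u,x,y} W34={s,t,u,v,w,x,y}
  W123={u,x,y} W124={u,x,y} W134={s,t,u,v,w,x,y} W234={u,x,y}
  W1234={u,x,y}
C dims 4,6,4,1; δ0: rk_F5 3; δ1: rk_F5 3; δ2: rk_F5 1
Ȟ^0 = (4 − 3) − 0 = 1, so Ȟ^0 ≅ Z/5
Ȟ^1 = (6 − 3) − 3 = 0, so Ȟ^1 ≅ 0
Ȟ^2 = (4 − 1) − 3 = 0, so Ȟ^2 ≅ 0


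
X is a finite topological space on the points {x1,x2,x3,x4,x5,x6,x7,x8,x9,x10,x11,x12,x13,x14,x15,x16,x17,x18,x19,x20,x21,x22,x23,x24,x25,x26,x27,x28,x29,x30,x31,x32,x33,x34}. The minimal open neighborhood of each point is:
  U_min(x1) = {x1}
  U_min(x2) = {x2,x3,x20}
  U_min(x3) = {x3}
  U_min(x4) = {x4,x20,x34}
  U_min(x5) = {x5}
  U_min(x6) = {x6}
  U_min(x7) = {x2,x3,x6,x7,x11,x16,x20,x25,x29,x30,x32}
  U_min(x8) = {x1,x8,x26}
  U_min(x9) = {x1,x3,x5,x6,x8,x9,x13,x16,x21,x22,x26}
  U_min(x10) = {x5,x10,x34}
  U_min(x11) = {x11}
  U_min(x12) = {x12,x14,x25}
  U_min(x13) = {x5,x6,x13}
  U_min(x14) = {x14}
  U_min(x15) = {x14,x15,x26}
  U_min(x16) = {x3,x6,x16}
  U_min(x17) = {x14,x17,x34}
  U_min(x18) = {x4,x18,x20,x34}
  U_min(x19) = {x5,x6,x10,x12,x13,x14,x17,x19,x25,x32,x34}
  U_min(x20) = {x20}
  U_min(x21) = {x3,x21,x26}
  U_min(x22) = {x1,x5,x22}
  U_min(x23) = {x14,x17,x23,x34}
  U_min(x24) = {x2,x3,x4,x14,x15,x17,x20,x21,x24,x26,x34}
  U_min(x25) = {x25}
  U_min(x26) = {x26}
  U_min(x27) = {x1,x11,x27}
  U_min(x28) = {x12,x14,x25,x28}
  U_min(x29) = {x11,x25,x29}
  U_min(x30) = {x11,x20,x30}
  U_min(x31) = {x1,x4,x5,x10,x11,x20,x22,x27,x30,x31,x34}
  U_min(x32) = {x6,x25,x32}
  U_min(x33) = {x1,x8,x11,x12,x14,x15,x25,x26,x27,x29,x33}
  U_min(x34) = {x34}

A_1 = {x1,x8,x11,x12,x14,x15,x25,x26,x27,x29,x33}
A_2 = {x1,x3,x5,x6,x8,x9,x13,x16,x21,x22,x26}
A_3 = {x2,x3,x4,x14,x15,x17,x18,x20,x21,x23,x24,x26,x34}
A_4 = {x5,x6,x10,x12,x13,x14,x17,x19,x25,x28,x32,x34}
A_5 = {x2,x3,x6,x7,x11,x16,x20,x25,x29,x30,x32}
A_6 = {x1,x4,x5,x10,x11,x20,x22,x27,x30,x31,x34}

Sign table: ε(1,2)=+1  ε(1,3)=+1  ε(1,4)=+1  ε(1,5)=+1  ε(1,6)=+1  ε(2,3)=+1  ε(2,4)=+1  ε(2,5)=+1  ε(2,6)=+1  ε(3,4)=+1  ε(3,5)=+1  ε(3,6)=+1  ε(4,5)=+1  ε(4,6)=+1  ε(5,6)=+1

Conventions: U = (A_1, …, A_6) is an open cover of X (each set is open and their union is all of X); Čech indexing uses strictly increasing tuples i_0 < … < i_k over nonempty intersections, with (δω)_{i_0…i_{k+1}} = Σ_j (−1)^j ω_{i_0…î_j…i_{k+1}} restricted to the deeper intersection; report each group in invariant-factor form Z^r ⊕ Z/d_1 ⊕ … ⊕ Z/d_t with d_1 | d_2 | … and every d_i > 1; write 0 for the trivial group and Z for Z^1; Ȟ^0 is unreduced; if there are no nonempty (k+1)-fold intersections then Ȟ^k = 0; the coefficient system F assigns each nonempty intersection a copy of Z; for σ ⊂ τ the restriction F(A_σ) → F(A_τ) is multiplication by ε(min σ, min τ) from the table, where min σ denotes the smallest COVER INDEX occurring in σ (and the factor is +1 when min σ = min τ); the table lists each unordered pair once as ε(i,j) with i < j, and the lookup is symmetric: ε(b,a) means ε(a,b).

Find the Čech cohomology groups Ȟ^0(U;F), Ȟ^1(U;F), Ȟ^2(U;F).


Ȟ^0 ≅ Z,  Ȟ^1 ≅ 0,  Ȟ^2 ≅ Z/2

nerve simplices:
  A12={x1,x8,x26} A13={x14,x15,x26} A14={x12,x14,x25} A15={x11,x25,x29} A16={x1,x11,x27} A23={x3,x21,x26} A24={x5,x6,x13} A25={x3,x6,x16} A26={x1,x5,x22} A34={x14,x17,x34} A35={x2,x3,x20} A36={x4,x20,x34} A45={x6,x25,x32} A46={x5,x10,x34} A56={x11,x20,x30}
  A123={x26} A126={x1} A134={x14} A145={x25} A156={x11} A235={x3} A245={x6} A246={x5} A346={x34} A356={x20}
C dims 6,15,10; δ0: rk 5, SNF 1^5; δ1: rk 10, SNF 1^9·2
degree 0: 6−5−0 = 1 → Ȟ^0 ≅ Z
degree 1: 15−10−5 = 0 → Ȟ^1 ≅ 0
degree 2: 10−0−10 = 0 plus torsion [2] → Ȟ^2 ≅ Z/2


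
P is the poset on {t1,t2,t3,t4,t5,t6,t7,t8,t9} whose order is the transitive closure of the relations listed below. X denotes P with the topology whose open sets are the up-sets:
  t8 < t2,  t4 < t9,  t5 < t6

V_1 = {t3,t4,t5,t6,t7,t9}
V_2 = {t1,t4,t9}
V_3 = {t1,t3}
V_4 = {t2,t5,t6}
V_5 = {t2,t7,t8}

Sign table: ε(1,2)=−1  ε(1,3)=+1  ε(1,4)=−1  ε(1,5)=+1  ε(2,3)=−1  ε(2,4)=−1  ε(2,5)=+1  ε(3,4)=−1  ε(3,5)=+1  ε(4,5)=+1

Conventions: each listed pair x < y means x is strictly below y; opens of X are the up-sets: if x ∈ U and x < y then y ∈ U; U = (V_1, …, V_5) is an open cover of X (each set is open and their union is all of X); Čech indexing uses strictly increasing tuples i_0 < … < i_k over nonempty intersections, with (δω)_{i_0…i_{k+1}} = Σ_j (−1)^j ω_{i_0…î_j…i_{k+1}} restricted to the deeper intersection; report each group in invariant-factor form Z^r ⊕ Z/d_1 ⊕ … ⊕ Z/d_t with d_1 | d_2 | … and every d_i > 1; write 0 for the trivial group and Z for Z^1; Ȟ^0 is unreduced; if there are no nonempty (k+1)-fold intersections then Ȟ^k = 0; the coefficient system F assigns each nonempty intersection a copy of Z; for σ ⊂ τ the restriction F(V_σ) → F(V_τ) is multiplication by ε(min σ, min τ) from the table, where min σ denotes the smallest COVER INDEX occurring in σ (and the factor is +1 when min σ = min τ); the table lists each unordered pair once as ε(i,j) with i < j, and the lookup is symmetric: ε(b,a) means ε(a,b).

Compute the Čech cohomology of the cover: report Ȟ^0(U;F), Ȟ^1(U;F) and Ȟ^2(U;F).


intersection data:
  V12={t4,t9} V13={t3} V14={t5,t6} V15={t7} V23={t1} V45={t2}
C dims 5,6; δ0: rk 5, SNF 1^4·2
Ȟ^0 = (5 − 5) − 0 = 0, so Ȟ^0 ≅ 0
Ȟ^1 = (6 − 0) − 5 = 1 plus torsion [2], so Ȟ^1 ≅ Z ⊕ Z/2
Ȟ^2 = (0 − 0) − 0 = 0, so Ȟ^2 ≅ 0

Ȟ^0 = 0, Ȟ^1 = Z ⊕ Z/2 and Ȟ^2 = 0


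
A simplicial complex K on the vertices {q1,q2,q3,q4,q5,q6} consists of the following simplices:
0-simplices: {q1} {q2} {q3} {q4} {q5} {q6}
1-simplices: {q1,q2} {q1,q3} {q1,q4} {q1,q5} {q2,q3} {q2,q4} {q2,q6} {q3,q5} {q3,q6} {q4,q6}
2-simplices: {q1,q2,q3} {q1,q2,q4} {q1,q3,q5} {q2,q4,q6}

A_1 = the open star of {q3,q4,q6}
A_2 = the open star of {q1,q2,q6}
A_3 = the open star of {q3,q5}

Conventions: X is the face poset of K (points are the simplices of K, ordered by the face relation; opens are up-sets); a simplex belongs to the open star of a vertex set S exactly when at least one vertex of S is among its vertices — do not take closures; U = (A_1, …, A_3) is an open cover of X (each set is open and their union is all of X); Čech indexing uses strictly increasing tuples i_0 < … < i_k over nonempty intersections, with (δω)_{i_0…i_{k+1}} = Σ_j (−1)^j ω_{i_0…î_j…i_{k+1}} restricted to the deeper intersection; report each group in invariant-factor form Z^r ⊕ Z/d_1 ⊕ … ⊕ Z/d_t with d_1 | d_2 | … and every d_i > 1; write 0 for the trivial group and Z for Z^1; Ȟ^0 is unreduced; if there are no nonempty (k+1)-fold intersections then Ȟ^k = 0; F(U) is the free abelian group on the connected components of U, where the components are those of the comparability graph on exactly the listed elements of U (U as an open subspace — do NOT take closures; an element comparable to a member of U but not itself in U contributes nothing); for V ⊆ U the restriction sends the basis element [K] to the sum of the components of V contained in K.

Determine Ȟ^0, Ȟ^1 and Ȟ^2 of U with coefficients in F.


Ȟ^0 ≅ Z, Ȟ^1 ≅ Z, Ȟ^2 ≅ 0

nonempty intersections:
  A1={{q3},{q4},{q6},{q1,q3},{q1,q4},{q2,q3},{q2,q4},{q2,q6},{q3,q5},{q3,q6},{q4,q6},{q1,q2,q3},{q1,q2,q4},{q1,q3,q5},{q2,q4,q6}} A2={{q1},{q2},{q6},{q1,q2},{q1,q3},{q1,q4},{q1,q5},{q2,q3},{q2,q4},{q2,q6},{q3,q6},{q4,q6},{q1,q2,q3},{q1,q2,q4},{q1,q3,q5},{q2,q4,q6}} A3={{q3},{q5},{q1,q3},{q1,q5},{q2,q3},{q3,q5},{q3,q6},{q1,q2,q3},{q1,q3,q5}}
  A12={{q6},{q1,q3},{q1,q4},{q2,q3},{q2,q4},{q2,q6},{q3,q6},{q4,q6},{q1,q2,q3},{q1,q2,q4},{q1,q3,q5},{q2,q4,q6}} A13={{q3},{q1,q3},{q2,q3},{q3,q5},{q3,q6},{q1,q2,q3},{q1,q3,q5}} A23={{q1,q3},{q1,q5},{q2,q3},{q3,q6},{q1,q2,q3},{q1,q3,q5}}
  A123={{q1,q3},{q2,q3},{q3,q6},{q1,q2,q3},{q1,q3,q5}}
components per intersection:
  A1: {{q3},{q4},{q6},{q1,q3},{q1,q4},{q2,q3},{q2,q4},{q2,q6},{q3,q5},{q3,q6},{q4,q6},{q1,q2,q3},{q1,q2,q4},{q1,q3,q5},{q2,q4,q6}}
  A2: {{q1},{q2},{q6},{q1,q2},{q1,q3},{q1,q4},{q1,q5},{q2,q3},{q2,q4},{q2,q6},{q3,q6},{q4,q6},{q1,q2,q3},{q1,q2,q4},{q1,q3,q5},{q2,q4,q6}}
  A3: {{q3},{q5},{q1,q3},{q1,q5},{q2,q3},{q3,q5},{q3,q6},{q1,q2,q3},{q1,q3,q5}}
  A12: {{q6},{q1,q4},{q2,q4},{q2,q6},{q3,q6},{q4,q6},{q1,q2,q4},{q2,q4,q6}} {{q1,q3},{q2,q3},{q1,q2,q3},{q1,q3,q5}}
  A13: {{q3},{q1,q3},{q2,q3},{q3,q5},{q3,q6},{q1,q2,q3},{q1,q3,q5}}
  A23: {{q1,q3},{q1,q5},{q2,q3},{q1,q2,q3},{q1,q3,q5}} {{q3,q6}}
  A123: {{q1,q3},{q2,q3},{q1,q2,q3},{q1,q3,q5}} {{q3,q6}}
C dims 3,5,2; δ0: rk 2, SNF 1^2; δ1: rk 2, SNF 1^2
Ȟ^0: (3−2)−0=1 ⇒ Z
Ȟ^1: (5−2)−2=1 ⇒ Z
Ȟ^2: (2−0)−2=0 ⇒ 0


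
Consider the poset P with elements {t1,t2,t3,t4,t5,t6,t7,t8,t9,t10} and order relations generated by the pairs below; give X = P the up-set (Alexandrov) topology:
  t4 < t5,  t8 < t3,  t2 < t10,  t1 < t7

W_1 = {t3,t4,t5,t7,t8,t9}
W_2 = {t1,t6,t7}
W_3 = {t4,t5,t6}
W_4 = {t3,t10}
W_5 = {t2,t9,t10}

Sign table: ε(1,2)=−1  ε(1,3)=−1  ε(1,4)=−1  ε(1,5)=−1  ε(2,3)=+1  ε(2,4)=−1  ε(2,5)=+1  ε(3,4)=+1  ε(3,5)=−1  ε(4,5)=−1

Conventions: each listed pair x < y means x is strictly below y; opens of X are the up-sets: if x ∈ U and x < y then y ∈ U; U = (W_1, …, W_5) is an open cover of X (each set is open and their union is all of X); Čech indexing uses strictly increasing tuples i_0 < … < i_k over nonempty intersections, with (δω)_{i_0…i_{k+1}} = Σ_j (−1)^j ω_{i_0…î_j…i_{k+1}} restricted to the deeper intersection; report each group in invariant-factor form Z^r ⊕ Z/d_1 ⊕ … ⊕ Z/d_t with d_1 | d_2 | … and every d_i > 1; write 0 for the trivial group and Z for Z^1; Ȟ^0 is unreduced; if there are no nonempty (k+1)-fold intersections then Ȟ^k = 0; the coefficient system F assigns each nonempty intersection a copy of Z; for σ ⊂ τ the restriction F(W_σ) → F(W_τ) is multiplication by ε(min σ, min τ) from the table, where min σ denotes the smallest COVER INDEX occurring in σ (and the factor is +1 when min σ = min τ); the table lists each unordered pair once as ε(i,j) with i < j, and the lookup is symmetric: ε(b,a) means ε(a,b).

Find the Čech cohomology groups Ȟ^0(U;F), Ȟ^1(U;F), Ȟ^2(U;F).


nerve of the cover:
  W12={t7} W13={t4,t5} W14={t3} W15={t9} W23={t6} W45={t10}
C dims 5,6; δ0: rk 5, SNF 1^4·2
Ȟ^0 = (5 − 5) − 0 = 0, so Ȟ^0 ≅ 0
Ȟ^1 = (6 − 0) − 5 = 1 plus torsion [2], so Ȟ^1 ≅ Z ⊕ Z/2
Ȟ^2 = (0 − 0) − 0 = 0, so Ȟ^2 ≅ 0

Ȟ^0 ≅ 0, Ȟ^1 ≅ Z ⊕ Z/2, Ȟ^2 ≅ 0


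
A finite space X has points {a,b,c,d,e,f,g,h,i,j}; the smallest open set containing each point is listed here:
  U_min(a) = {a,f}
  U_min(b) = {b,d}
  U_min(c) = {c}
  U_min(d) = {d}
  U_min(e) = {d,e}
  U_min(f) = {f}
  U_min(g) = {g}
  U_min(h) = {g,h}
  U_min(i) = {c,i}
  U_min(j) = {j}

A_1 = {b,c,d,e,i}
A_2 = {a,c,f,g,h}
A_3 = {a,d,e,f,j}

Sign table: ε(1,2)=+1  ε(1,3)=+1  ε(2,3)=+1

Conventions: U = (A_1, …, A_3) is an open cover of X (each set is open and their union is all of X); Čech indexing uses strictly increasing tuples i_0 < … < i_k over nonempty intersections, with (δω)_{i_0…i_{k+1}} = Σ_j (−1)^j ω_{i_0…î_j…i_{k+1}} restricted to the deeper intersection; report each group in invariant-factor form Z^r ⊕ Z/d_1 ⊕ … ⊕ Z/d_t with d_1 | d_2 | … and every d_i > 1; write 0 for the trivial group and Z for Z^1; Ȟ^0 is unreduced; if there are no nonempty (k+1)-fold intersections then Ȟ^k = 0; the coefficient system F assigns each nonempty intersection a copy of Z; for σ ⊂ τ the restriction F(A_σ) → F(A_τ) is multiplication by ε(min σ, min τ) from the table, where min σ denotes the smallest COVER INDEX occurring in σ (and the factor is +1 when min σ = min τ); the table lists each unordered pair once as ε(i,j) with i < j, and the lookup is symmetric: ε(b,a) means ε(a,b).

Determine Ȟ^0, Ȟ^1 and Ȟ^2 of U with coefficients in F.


Ȟ^0(U;F) ≅ Z, Ȟ^1(U;F) ≅ Z and Ȟ^2(U;F) ≅ 0

intersection data:
  A12={c} A13={d,e} A23={a,f}
C dims 3,3; δ0: rk 2, SNF 1^2
Ȟ^0 = (3 − 2) − 0 = 1, so Ȟ^0 ≅ Z
Ȟ^1 = (3 − 0) − 2 = 1, so Ȟ^1 ≅ Z
Ȟ^2 = (0 − 0) − 0 = 0, so Ȟ^2 ≅ 0


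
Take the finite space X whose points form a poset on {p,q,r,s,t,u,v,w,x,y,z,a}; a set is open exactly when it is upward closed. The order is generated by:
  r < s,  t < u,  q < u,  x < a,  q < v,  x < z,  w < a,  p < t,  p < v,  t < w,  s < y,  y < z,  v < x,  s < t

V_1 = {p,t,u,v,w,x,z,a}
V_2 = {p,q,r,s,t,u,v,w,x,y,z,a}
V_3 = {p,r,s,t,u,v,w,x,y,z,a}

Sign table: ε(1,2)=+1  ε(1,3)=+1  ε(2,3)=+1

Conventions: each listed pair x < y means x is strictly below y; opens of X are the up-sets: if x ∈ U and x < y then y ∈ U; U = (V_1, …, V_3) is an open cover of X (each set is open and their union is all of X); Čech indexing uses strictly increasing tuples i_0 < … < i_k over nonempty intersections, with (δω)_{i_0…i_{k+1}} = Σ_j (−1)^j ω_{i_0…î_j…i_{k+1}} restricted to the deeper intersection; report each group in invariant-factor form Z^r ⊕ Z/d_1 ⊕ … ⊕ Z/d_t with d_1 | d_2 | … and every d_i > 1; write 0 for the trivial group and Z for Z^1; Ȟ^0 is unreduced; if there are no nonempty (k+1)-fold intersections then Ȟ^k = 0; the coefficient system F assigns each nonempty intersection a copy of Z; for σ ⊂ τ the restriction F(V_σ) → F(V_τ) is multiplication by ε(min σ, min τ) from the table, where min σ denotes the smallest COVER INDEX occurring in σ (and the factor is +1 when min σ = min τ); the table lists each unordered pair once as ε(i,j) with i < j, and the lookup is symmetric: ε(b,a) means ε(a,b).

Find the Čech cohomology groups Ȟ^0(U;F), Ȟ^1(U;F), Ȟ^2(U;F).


intersection data:
  V12={p,t,u,v,w,x,z,a} V13={p,t,u,v,w,x,z,a} V23={p,r,s,t,u,v,w,x,y,z,a}
  V123={p,t,u,v,w,x,z,a}
C dims 3,3,1; δ0: rk 2, SNF 1^2; δ1: rk 1, SNF 1^1
Ȟ^0 = (3 − 2) − 0 = 1, so Ȟ^0 ≅ Z
Ȟ^1 = (3 − 1) − 2 = 0, so Ȟ^1 ≅ 0
Ȟ^2 = (1 − 0) − 1 = 0, so Ȟ^2 ≅ 0

Ȟ^0(U;F) ≅ Z, Ȟ^1(U;F) ≅ 0, Ȟ^2(U;F) ≅ 0


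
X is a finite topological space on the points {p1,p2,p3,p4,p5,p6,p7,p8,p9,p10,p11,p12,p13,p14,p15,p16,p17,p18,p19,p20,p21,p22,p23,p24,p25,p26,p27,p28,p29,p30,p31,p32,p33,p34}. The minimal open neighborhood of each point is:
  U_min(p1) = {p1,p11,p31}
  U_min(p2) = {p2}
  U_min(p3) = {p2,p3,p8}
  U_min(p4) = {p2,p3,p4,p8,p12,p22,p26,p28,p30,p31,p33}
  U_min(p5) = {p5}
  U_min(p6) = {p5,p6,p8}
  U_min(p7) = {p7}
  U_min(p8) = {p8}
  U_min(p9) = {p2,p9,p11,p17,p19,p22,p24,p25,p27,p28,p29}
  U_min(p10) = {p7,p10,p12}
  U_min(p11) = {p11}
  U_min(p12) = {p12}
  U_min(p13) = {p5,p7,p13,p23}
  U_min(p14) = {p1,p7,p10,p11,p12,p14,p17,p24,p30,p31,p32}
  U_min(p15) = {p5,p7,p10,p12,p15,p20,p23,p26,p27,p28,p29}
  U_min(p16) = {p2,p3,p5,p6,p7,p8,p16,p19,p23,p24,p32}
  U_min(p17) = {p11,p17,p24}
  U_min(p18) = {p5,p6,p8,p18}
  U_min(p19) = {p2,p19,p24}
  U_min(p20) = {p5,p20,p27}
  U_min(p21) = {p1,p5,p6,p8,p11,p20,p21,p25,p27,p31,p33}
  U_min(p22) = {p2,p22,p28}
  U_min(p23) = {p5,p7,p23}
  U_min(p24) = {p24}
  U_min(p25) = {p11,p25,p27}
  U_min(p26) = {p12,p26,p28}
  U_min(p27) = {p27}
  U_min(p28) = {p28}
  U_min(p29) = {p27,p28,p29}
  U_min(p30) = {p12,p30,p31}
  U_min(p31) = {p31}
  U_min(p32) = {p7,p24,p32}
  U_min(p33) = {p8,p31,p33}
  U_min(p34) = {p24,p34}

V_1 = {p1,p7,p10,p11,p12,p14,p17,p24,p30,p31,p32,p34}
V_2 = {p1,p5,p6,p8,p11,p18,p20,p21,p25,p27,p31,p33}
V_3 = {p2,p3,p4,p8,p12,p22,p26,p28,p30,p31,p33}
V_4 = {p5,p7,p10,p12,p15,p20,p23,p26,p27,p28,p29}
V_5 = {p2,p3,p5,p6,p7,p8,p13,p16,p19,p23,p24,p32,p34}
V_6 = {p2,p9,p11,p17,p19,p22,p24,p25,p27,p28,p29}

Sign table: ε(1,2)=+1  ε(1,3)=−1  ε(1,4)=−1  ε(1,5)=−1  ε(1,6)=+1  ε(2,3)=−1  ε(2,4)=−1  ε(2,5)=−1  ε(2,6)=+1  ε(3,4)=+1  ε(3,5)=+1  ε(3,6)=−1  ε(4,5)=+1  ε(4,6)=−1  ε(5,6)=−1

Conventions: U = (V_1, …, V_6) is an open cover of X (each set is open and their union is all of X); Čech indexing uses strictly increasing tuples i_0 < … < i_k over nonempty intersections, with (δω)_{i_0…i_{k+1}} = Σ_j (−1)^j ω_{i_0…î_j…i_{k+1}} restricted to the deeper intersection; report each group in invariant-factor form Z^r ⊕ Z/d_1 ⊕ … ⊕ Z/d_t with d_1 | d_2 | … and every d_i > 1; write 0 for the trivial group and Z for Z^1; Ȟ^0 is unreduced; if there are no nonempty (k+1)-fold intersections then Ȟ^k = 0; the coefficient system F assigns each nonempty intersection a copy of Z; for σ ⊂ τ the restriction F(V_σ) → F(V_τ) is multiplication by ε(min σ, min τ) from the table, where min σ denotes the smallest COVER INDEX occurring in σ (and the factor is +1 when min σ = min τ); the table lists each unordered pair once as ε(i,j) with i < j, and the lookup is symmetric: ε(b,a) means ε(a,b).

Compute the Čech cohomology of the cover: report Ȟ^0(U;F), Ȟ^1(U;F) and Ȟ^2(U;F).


Ȟ^0 ≅ Z,  Ȟ^1 ≅ 0,  Ȟ^2 ≅ Z/2

nerve simplices:
  V12={p1,p11,p31} V13={p12,p30,p31} V14={p7,p10,p12} V15={p7,p24,p32,p34} V16={p11,p17,p24} V23={p8,p31,p33} V24={p5,p20,p27} V25={p5,p6,p8} V26={p11,p25,p27} V34={p12,p26,p28} V35={p2,p3,p8} V36={p2,p22,p28} V45={p5,p7,p23} V46={p27,p28,p29} V56={p2,p19,p24}
  V123={p31} V126={p11} V134={p12} V145={p7} V156={p24} V235={p8} V245={p5} V246={p27} V346={p28} V356={p2}
C dims 6,15,10; δ0: rk 5, SNF 1^5; δ1: rk 10, SNF 1^9·2
degree 0: 6−5−0 = 1 → Ȟ^0 ≅ Z
degree 1: 15−10−5 = 0 → Ȟ^1 ≅ 0
degree 2: 10−0−10 = 0 plus torsion [2] → Ȟ^2 ≅ Z/2
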